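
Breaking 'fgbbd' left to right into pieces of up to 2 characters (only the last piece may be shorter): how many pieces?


'fgbbd' has 5 characters.
Chunking with max size 2:
  Chunk 1: 'fg' (positions 0-1)
  Chunk 2: 'bb' (positions 2-3)
  Chunk 3: 'd' (positions 4-4)
Total chunks: ceil(5 / 2) = 3

3


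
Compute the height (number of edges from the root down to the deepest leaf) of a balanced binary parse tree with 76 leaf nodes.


In a balanced binary tree with n leaves the deepest leaf is ceil(log2(n)) edges below the root.
log2(76) = 6.2479
ceil(6.2479) = 7
height (edges) = 7

7


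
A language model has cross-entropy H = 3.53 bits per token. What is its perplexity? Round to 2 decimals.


Perplexity formula: PP = 2^H
H = 3.53
PP = 2^3.53
Decompose: 2^3.53 = 2^3 * 2^0.53
2^3 = 8, 2^0.53 ~ 1.4439292
PP ~ 8 * 1.4439292 = 11.5514336
Rounded to 2 decimals: 11.55

11.55


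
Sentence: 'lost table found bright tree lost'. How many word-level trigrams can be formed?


Word trigrams from [6] words:
  Trigram 1: (lost table found)
  Trigram 2: (table found bright)
  Trigram 3: (found bright tree)
  Trigram 4: (bright tree lost)
Total word trigrams: 6 - 2 = 4

4


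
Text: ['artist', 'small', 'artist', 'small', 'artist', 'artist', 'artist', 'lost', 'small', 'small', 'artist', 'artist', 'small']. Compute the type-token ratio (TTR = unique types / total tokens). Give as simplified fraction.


Tokens: 13
Unique types: ('artist', 'lost', 'small') = 3
TTR = 3/13
Already in lowest terms.

3/13


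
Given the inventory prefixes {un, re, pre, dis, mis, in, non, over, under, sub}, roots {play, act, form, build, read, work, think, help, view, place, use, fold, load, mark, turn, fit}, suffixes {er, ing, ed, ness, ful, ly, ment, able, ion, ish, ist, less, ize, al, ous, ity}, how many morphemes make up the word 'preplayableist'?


Segmenting 'preplayableist' against the inventory:
  'pre' -> prefix (morpheme 1)
  'play' -> root (morpheme 2)
  'able' -> suffix (morpheme 3)
  'ist' -> suffix (morpheme 4)
Total morphemes: 4

4


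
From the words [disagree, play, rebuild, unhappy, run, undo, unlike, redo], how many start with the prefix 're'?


Checking each word for prefix 're':
  'disagree' -> no (count: 0)
  'play' -> no (count: 0)
  'rebuild' -> YES, starts with 're' (count: 1)
  'unhappy' -> no (count: 1)
  'run' -> no (count: 1)
  'undo' -> no (count: 1)
  'unlike' -> no (count: 1)
  'redo' -> YES, starts with 're' (count: 2)
Total with prefix 're': 2

2


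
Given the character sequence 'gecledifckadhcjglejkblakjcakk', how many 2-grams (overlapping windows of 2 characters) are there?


String 'gecledifckadhcjglejkblakjcakk' has length L = 29.
Number of overlapping n-grams = L - n + 1
Substituting: 29 - 2 + 1 = 28

28


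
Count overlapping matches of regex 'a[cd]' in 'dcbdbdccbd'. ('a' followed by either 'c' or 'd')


Pattern: a[cd] means 'a' followed by either 'c' or 'd'.
Scanning 'dcbdbdccbd' position-by-position:
  Pos 0: window 'dc' -> no
  Pos 1: window 'cb' -> no
  Pos 2: window 'bd' -> no
  Pos 3: window 'db' -> no
  Pos 4: window 'bd' -> no
  Pos 5: window 'dc' -> no
  Pos 6: window 'cc' -> no
  Pos 7: window 'cb' -> no
  Pos 8: window 'bd' -> no
  Pos 9: window 'd' -> no
Total matches: 0

0


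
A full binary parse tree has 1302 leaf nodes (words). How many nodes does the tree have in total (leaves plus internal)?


Leaf nodes (terminals): 1302
Internal nodes = n - 1 = 1302 - 1 = 1301
Total = leaves + internal = 1302 + 1301 = 2603

2603


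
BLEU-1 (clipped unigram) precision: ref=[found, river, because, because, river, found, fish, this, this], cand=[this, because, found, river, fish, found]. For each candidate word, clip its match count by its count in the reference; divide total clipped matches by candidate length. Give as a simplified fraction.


Reference word counts: {'because': 2, 'fish': 1, 'found': 2, 'river': 2, 'this': 2}
Checking each candidate word (with clipping):
  'this' -> in reference (ref count 2, used 1/2) -> match (matches: 1)
  'because' -> in reference (ref count 2, used 1/2) -> match (matches: 2)
  'found' -> in reference (ref count 2, used 1/2) -> match (matches: 3)
  'river' -> in reference (ref count 2, used 1/2) -> match (matches: 4)
  'fish' -> in reference (ref count 1, used 1/1) -> match (matches: 5)
  'found' -> in reference (ref count 2, used 2/2) -> match (matches: 6)
Clipped matches: 6, Candidate length: 6
Precision = 6/6 = 1

1


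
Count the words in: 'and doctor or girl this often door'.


Counting words by splitting on spaces:
  Word 1: 'and'
  Word 2: 'doctor'
  Word 3: 'or'
  Word 4: 'girl'
  Word 5: 'this'
  Word 6: 'often'
  Word 7: 'door'
Total words: 7

7


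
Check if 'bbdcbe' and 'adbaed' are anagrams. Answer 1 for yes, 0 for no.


Sort characters of 'bbdcbe': 'bbbcde'
Sort characters of 'adbaed': 'aabdde'
Sorted forms differ -> they are NOT anagrams
Result: 0

0


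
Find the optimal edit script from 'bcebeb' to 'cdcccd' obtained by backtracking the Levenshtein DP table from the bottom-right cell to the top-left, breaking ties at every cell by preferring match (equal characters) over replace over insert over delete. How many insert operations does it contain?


Edit distance = 6. Backtracking from cell (6, 6) with preference match > replace > insert > delete,
then listing the resulting alignment 'bcebeb' -> 'cdcccd' left to right:
  Step 1: replace b->c
  Step 2: replace c->d
  Step 3: replace e->c
  Step 4: replace b->c
  Step 5: replace e->c
  Step 6: replace b->d
Total insertions: 0

0


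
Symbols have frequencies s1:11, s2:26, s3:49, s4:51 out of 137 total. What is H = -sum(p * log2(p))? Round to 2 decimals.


Computing entropy H = -sum(p_i * log2(p_i)):
  s1: p = 11/137 = 0.0803, -p*log2(p) = 0.2922
  s2: p = 26/137 = 0.1898, -p*log2(p) = 0.4550
  s3: p = 49/137 = 0.3577, -p*log2(p) = 0.5305
  s4: p = 51/137 = 0.3723, -p*log2(p) = 0.5307
H = sum of terms = 1.8084
Rounded to 2 decimals: 1.81

1.81


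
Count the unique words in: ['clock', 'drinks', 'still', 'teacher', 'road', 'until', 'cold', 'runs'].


Listing all tokens and tracking unique types:
  Token 1: 'clock' -> NEW (unique so far: 1)
  Token 2: 'drinks' -> NEW (unique so far: 2)
  Token 3: 'still' -> NEW (unique so far: 3)
  Token 4: 'teacher' -> NEW (unique so far: 4)
  Token 5: 'road' -> NEW (unique so far: 5)
  Token 6: 'until' -> NEW (unique so far: 6)
  Token 7: 'cold' -> NEW (unique so far: 7)
  Token 8: 'runs' -> NEW (unique so far: 8)
Unique types: ('clock', 'cold', 'drinks', 'road', 'runs', 'still', 'teacher', 'until')
Vocabulary size: 8

8


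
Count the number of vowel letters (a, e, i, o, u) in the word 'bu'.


Scanning each character of 'bu':
  Position 1: 'b' -> consonant (running count: 0)
  Position 2: 'u' -> vowel (running count: 1)
Total vowels: 1

1


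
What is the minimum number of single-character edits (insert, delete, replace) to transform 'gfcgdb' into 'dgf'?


Building DP table for s1='gfcgdb' (len 6) and s2='dgf' (len 3):
       d  g  f
    0  1  2  3
  g 1  1  1  2
  f 2  2  2  1
  c 3  3  3  2
  g 4  4  3  3
  d 5  4  4  4
  b 6  5  5  5
Edit distance = dp[6][3] = 5

5


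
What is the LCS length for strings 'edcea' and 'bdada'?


DP table for LCS of 'edcea' and 'bdada':
       b  d  a  d  a
    0  0  0  0  0  0
  e 0  0  0  0  0  0
  d 0  0  1  1  1  1
  c 0  0  1  1  1  1
  e 0  0  1  1  1  1
  a 0  0  1  2  2  2
LCS: 'da'
LCS length = 2

2


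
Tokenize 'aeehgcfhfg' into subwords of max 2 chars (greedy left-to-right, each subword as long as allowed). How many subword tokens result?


'aeehgcfhfg' has 10 characters.
Chunking with max size 2:
  Chunk 1: 'ae' (positions 0-1)
  Chunk 2: 'eh' (positions 2-3)
  Chunk 3: 'gc' (positions 4-5)
  Chunk 4: 'fh' (positions 6-7)
  Chunk 5: 'fg' (positions 8-9)
Total chunks: ceil(10 / 2) = 5

5


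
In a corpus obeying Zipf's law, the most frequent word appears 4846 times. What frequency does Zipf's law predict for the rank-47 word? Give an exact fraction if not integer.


Zipf's law: freq(rank) = f1 / rank
f1 = 4846, rank = 47
freq = 4846 / 47
GCD(4846, 47) = 1
Simplified: 4846/47

4846/47


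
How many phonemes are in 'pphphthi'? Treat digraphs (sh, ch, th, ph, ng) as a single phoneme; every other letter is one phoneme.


Parsing 'pphphthi' greedily, digraphs first:
  'p' -> consonant phoneme (phonemes so far: 1)
  'ph' -> digraph (1 consonant phoneme) (phonemes so far: 2)
  'ph' -> digraph (1 consonant phoneme) (phonemes so far: 3)
  'th' -> digraph (1 consonant phoneme) (phonemes so far: 4)
  'i' -> vowel phoneme (phonemes so far: 5)
Total phonemes: 5

5


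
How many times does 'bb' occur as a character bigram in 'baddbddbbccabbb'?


Scanning 'baddbddbbccabbb' for bigram 'bb':
  Position 0: 'ba' -> no
  Position 1: 'ad' -> no
  Position 2: 'dd' -> no
  Position 3: 'db' -> no
  Position 4: 'bd' -> no
  Position 5: 'dd' -> no
  Position 6: 'db' -> no
  Position 7: 'bb' -> MATCH
  Position 8: 'bc' -> no
  Position 9: 'cc' -> no
  Position 10: 'ca' -> no
  Position 11: 'ab' -> no
  Position 12: 'bb' -> MATCH
  Position 13: 'bb' -> MATCH
Total matches: 3

3


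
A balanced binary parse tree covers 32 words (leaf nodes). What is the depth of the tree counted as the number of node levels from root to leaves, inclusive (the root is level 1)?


In a balanced binary tree with n leaves the deepest leaf is ceil(log2(n)) edges below the root,
so counting node levels inclusive of root and leaves gives ceil(log2(n)) + 1 levels.
log2(32) = 5.0000
ceil(5.0000) = 5
levels = 5 + 1 = 6

6


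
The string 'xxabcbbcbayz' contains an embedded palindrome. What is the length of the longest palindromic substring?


Scanning 'xxabcbbcbayz' for palindromic substrings.
Substring at positions 2-9: 'abcbbcba'.
Check: reverse('abcbbcba') = 'abcbbcba' -> palindrome confirmed.
Neighbouring characters ('x' / 'y') break symmetry, so it cannot extend further.
No longer palindromic substring exists; longest length = 8

8


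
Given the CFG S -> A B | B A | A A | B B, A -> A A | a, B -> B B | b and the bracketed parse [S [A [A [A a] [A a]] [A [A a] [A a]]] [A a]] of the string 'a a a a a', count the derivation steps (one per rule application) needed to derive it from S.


Every bracketed nonterminal node [X ...] in the tree is produced by exactly one rule application.
Reading the tree off as a leftmost derivation:
  Step 1: S  =>  A A   (applied S -> A A)
  Step 2: A A  =>  A A A   (applied A -> A A)
  Step 3: A A A  =>  A A A A   (applied A -> A A)
  Step 4: A A A A  =>  a A A A   (applied A -> a)
  Step 5: a A A A  =>  a a A A   (applied A -> a)
  Step 6: a a A A  =>  a a A A A   (applied A -> A A)
  Step 7: a a A A A  =>  a a a A A   (applied A -> a)
  Step 8: a a a A A  =>  a a a a A   (applied A -> a)
  Step 9: a a a a A  =>  a a a a a   (applied A -> a)
Final yield: a a a a a
Total rewrite steps: 9

9


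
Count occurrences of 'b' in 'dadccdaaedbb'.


Scanning 'dadccdaaedbb' for 'b':
  Position 10: 'b' -> MATCH (count: 1)
  Position 11: 'b' -> MATCH (count: 2)
Total occurrences of 'b': 2

2


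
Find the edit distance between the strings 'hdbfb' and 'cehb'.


Building DP table for s1='hdbfb' (len 5) and s2='cehb' (len 4):
       c  e  h  b
    0  1  2  3  4
  h 1  1  2  2  3
  d 2  2  2  3  3
  b 3  3  3  3  3
  f 4  4  4  4  4
  b 5  5  5  5  4
Edit distance = dp[5][4] = 4

4


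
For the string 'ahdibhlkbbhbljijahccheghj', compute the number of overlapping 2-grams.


String 'ahdibhlkbbhbljijahccheghj' has length L = 25.
Number of overlapping n-grams = L - n + 1
Substituting: 25 - 2 + 1 = 24

24


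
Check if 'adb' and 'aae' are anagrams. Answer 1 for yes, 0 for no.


Sort characters of 'adb': 'abd'
Sort characters of 'aae': 'aae'
Sorted forms differ -> they are NOT anagrams
Result: 0

0


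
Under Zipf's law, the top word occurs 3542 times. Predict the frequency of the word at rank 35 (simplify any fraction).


Zipf's law: freq(rank) = f1 / rank
f1 = 3542, rank = 35
freq = 3542 / 35
GCD(3542, 35) = 7
Simplified: 506/5

506/5


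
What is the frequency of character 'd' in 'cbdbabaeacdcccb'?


Scanning 'cbdbabaeacdcccb' for 'd':
  Position 2: 'd' -> MATCH (count: 1)
  Position 10: 'd' -> MATCH (count: 2)
Total occurrences of 'd': 2

2


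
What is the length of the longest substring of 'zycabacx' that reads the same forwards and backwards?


Scanning 'zycabacx' for palindromic substrings.
Substring at positions 2-6: 'cabac'.
Check: reverse('cabac') = 'cabac' -> palindrome confirmed.
Neighbouring characters ('y' / 'x') break symmetry, so it cannot extend further.
No longer palindromic substring exists; longest length = 5

5


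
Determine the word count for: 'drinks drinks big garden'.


Counting words by splitting on spaces:
  Word 1: 'drinks'
  Word 2: 'drinks'
  Word 3: 'big'
  Word 4: 'garden'
Total words: 4

4


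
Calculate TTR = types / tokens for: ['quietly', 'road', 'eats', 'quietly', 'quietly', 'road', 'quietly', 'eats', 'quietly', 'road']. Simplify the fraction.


Tokens: 10
Unique types: ('eats', 'quietly', 'road') = 3
TTR = 3/10
Already in lowest terms.

3/10


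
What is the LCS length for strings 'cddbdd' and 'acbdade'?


DP table for LCS of 'cddbdd' and 'acbdade':
       a  c  b  d  a  d  e
    0  0  0  0  0  0  0  0
  c 0  0  1  1  1  1  1  1
  d 0  0  1  1  2  2  2  2
  d 0  0  1  1  2  2  3  3
  b 0  0  1  2  2  2  3  3
  d 0  0  1  2  3  3  3  3
  d 0  0  1  2  3  3  4  4
LCS: 'cbdd'
LCS length = 4

4


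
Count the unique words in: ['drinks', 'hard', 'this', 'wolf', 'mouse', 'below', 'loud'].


Listing all tokens and tracking unique types:
  Token 1: 'drinks' -> NEW (unique so far: 1)
  Token 2: 'hard' -> NEW (unique so far: 2)
  Token 3: 'this' -> NEW (unique so far: 3)
  Token 4: 'wolf' -> NEW (unique so far: 4)
  Token 5: 'mouse' -> NEW (unique so far: 5)
  Token 6: 'below' -> NEW (unique so far: 6)
  Token 7: 'loud' -> NEW (unique so far: 7)
Unique types: ('below', 'drinks', 'hard', 'loud', 'mouse', 'this', 'wolf')
Vocabulary size: 7

7


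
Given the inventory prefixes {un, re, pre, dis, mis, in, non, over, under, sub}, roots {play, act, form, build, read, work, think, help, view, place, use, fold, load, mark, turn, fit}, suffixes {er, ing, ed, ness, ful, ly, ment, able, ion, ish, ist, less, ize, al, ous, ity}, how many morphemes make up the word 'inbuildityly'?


Segmenting 'inbuildityly' against the inventory:
  'in' -> prefix (morpheme 1)
  'build' -> root (morpheme 2)
  'ity' -> suffix (morpheme 3)
  'ly' -> suffix (morpheme 4)
Total morphemes: 4

4


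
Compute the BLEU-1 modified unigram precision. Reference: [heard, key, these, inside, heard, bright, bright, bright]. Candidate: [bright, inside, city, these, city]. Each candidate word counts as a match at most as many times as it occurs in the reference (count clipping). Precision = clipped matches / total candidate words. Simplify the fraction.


Reference word counts: {'bright': 3, 'heard': 2, 'inside': 1, 'key': 1, 'these': 1}
Checking each candidate word (with clipping):
  'bright' -> in reference (ref count 3, used 1/3) -> match (matches: 1)
  'inside' -> in reference (ref count 1, used 1/1) -> match (matches: 2)
  'city' -> not in reference -> no match (matches: 2)
  'these' -> in reference (ref count 1, used 1/1) -> match (matches: 3)
  'city' -> not in reference -> no match (matches: 3)
Clipped matches: 3, Candidate length: 5
Precision = 3/5

3/5


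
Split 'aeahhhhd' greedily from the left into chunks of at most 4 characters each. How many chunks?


'aeahhhhd' has 8 characters.
Chunking with max size 4:
  Chunk 1: 'aeah' (positions 0-3)
  Chunk 2: 'hhhd' (positions 4-7)
Total chunks: ceil(8 / 4) = 2

2


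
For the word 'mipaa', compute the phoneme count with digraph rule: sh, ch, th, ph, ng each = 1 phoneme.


Parsing 'mipaa' greedily, digraphs first:
  'm' -> consonant phoneme (phonemes so far: 1)
  'i' -> vowel phoneme (phonemes so far: 2)
  'p' -> consonant phoneme (phonemes so far: 3)
  'a' -> vowel phoneme (phonemes so far: 4)
  'a' -> vowel phoneme (phonemes so far: 5)
Total phonemes: 5

5


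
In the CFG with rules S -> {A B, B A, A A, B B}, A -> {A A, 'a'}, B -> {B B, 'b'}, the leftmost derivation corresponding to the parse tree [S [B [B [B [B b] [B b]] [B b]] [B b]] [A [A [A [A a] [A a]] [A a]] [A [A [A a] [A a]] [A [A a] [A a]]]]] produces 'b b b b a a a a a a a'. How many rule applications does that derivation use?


Every bracketed nonterminal node [X ...] in the tree is produced by exactly one rule application.
Reading the tree off as a leftmost derivation:
  Step 1: S  =>  B A   (applied S -> B A)
  Step 2: B A  =>  B B A   (applied B -> B B)
  Step 3: B B A  =>  B B B A   (applied B -> B B)
  Step 4: B B B A  =>  B B B B A   (applied B -> B B)
  Step 5: B B B B A  =>  b B B B A   (applied B -> b)
  Step 6: b B B B A  =>  b b B B A   (applied B -> b)
  Step 7: b b B B A  =>  b b b B A   (applied B -> b)
  Step 8: b b b B A  =>  b b b b A   (applied B -> b)
  Step 9: b b b b A  =>  b b b b A A   (applied A -> A A)
  Step 10: b b b b A A  =>  b b b b A A A   (applied A -> A A)
  Step 11: b b b b A A A  =>  b b b b A A A A   (applied A -> A A)
  Step 12: b b b b A A A A  =>  b b b b a A A A   (applied A -> a)
  Step 13: b b b b a A A A  =>  b b b b a a A A   (applied A -> a)
  Step 14: b b b b a a A A  =>  b b b b a a a A   (applied A -> a)
  Step 15: b b b b a a a A  =>  b b b b a a a A A   (applied A -> A A)
  Step 16: b b b b a a a A A  =>  b b b b a a a A A A   (applied A -> A A)
  Step 17: b b b b a a a A A A  =>  b b b b a a a a A A   (applied A -> a)
  Step 18: b b b b a a a a A A  =>  b b b b a a a a a A   (applied A -> a)
  Step 19: b b b b a a a a a A  =>  b b b b a a a a a A A   (applied A -> A A)
  Step 20: b b b b a a a a a A A  =>  b b b b a a a a a a A   (applied A -> a)
  Step 21: b b b b a a a a a a A  =>  b b b b a a a a a a a   (applied A -> a)
Final yield: b b b b a a a a a a a
Total rewrite steps: 21

21


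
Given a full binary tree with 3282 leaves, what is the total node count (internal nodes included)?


Leaf nodes (terminals): 3282
Internal nodes = n - 1 = 3282 - 1 = 3281
Total = leaves + internal = 3282 + 3281 = 6563

6563


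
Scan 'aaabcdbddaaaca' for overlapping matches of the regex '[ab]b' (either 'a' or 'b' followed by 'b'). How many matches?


Pattern: [ab]b means either 'a' or 'b' followed by 'b'.
Scanning 'aaabcdbddaaaca' position-by-position:
  Pos 0: window 'aa' -> no
  Pos 1: window 'aa' -> no
  Pos 2: window 'ab' -> MATCH
  Pos 3: window 'bc' -> no
  Pos 4: window 'cd' -> no
  Pos 5: window 'db' -> no
  Pos 6: window 'bd' -> no
  Pos 7: window 'dd' -> no
  Pos 8: window 'da' -> no
  Pos 9: window 'aa' -> no
  Pos 10: window 'aa' -> no
  Pos 11: window 'ac' -> no
  Pos 12: window 'ca' -> no
  Pos 13: window 'a' -> no
Total matches: 1

1


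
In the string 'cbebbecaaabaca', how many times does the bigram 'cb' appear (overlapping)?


Scanning 'cbebbecaaabaca' for bigram 'cb':
  Position 0: 'cb' -> MATCH
  Position 1: 'be' -> no
  Position 2: 'eb' -> no
  Position 3: 'bb' -> no
  Position 4: 'be' -> no
  Position 5: 'ec' -> no
  Position 6: 'ca' -> no
  Position 7: 'aa' -> no
  Position 8: 'aa' -> no
  Position 9: 'ab' -> no
  Position 10: 'ba' -> no
  Position 11: 'ac' -> no
  Position 12: 'ca' -> no
Total matches: 1

1


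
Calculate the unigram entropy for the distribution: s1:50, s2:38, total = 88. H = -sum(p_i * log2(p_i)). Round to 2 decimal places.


Computing entropy H = -sum(p_i * log2(p_i)):
  s1: p = 50/88 = 0.5682, -p*log2(p) = 0.4634
  s2: p = 38/88 = 0.4318, -p*log2(p) = 0.5231
H = sum of terms = 0.9865
Rounded to 2 decimals: 0.99

0.99


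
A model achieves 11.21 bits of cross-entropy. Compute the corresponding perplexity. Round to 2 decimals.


Perplexity formula: PP = 2^H
H = 11.21
PP = 2^11.21
Decompose: 2^11.21 = 2^11 * 2^0.21
2^11 = 2048, 2^0.21 ~ 1.1566882
PP ~ 2048 * 1.1566882 = 2368.8974336
Rounded to 2 decimals: 2368.90

2368.90


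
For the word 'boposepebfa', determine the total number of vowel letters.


Scanning each character of 'boposepebfa':
  Position 1: 'b' -> consonant (running count: 0)
  Position 2: 'o' -> vowel (running count: 1)
  Position 3: 'p' -> consonant (running count: 1)
  Position 4: 'o' -> vowel (running count: 2)
  Position 5: 's' -> consonant (running count: 2)
  Position 6: 'e' -> vowel (running count: 3)
  Position 7: 'p' -> consonant (running count: 3)
  Position 8: 'e' -> vowel (running count: 4)
  Position 9: 'b' -> consonant (running count: 4)
  Position 10: 'f' -> consonant (running count: 4)
  Position 11: 'a' -> vowel (running count: 5)
Total vowels: 5

5


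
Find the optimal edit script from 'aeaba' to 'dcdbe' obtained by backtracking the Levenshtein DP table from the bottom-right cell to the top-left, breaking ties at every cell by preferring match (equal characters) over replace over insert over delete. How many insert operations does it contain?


Edit distance = 4. Backtracking from cell (5, 5) with preference match > replace > insert > delete,
then listing the resulting alignment 'aeaba' -> 'dcdbe' left to right:
  Step 1: replace a->d
  Step 2: replace e->c
  Step 3: replace a->d
  Step 4: keep 'b'
  Step 5: replace a->e
Total insertions: 0

0


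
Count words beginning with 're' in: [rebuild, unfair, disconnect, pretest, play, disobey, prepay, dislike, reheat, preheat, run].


Checking each word for prefix 're':
  'rebuild' -> YES, starts with 're' (count: 1)
  'unfair' -> no (count: 1)
  'disconnect' -> no (count: 1)
  'pretest' -> no (count: 1)
  'play' -> no (count: 1)
  'disobey' -> no (count: 1)
  'prepay' -> no (count: 1)
  'dislike' -> no (count: 1)
  'reheat' -> YES, starts with 're' (count: 2)
  'preheat' -> no (count: 2)
  'run' -> no (count: 2)
Total with prefix 're': 2

2


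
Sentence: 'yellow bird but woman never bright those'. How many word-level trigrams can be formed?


Word trigrams from [7] words:
  Trigram 1: (yellow bird but)
  Trigram 2: (bird but woman)
  Trigram 3: (but woman never)
  Trigram 4: (woman never bright)
  Trigram 5: (never bright those)
Total word trigrams: 7 - 2 = 5

5


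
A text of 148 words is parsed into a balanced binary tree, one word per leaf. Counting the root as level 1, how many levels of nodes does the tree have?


In a balanced binary tree with n leaves the deepest leaf is ceil(log2(n)) edges below the root,
so counting node levels inclusive of root and leaves gives ceil(log2(n)) + 1 levels.
log2(148) = 7.2095
ceil(7.2095) = 8
levels = 8 + 1 = 9

9


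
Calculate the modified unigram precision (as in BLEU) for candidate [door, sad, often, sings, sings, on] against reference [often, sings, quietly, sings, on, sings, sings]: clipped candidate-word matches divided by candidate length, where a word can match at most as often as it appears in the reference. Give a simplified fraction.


Reference word counts: {'often': 1, 'on': 1, 'quietly': 1, 'sings': 4}
Checking each candidate word (with clipping):
  'door' -> not in reference -> no match (matches: 0)
  'sad' -> not in reference -> no match (matches: 0)
  'often' -> in reference (ref count 1, used 1/1) -> match (matches: 1)
  'sings' -> in reference (ref count 4, used 1/4) -> match (matches: 2)
  'sings' -> in reference (ref count 4, used 2/4) -> match (matches: 3)
  'on' -> in reference (ref count 1, used 1/1) -> match (matches: 4)
Clipped matches: 4, Candidate length: 6
Precision = 4/6 = 2/3

2/3


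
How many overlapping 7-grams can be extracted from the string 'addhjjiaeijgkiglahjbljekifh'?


String 'addhjjiaeijgkiglahjbljekifh' has length L = 27.
Number of overlapping n-grams = L - n + 1
Substituting: 27 - 7 + 1 = 21

21


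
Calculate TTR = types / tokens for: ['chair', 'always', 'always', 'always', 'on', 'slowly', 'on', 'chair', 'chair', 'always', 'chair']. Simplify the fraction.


Tokens: 11
Unique types: ('always', 'chair', 'on', 'slowly') = 4
TTR = 4/11
Already in lowest terms.

4/11


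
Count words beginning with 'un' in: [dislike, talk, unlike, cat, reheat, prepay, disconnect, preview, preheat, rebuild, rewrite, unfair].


Checking each word for prefix 'un':
  'dislike' -> no (count: 0)
  'talk' -> no (count: 0)
  'unlike' -> YES, starts with 'un' (count: 1)
  'cat' -> no (count: 1)
  'reheat' -> no (count: 1)
  'prepay' -> no (count: 1)
  'disconnect' -> no (count: 1)
  'preview' -> no (count: 1)
  'preheat' -> no (count: 1)
  'rebuild' -> no (count: 1)
  'rewrite' -> no (count: 1)
  'unfair' -> YES, starts with 'un' (count: 2)
Total with prefix 'un': 2

2


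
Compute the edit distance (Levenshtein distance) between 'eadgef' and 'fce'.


Building DP table for s1='eadgef' (len 6) and s2='fce' (len 3):
       f  c  e
    0  1  2  3
  e 1  1  2  2
  a 2  2  2  3
  d 3  3  3  3
  g 4  4  4  4
  e 5  5  5  4
  f 6  5  6  5
Edit distance = dp[6][3] = 5

5


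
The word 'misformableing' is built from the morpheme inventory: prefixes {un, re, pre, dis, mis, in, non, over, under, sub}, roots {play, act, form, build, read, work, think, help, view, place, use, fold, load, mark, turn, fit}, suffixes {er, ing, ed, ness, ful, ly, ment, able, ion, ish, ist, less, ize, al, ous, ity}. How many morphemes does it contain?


Segmenting 'misformableing' against the inventory:
  'mis' -> prefix (morpheme 1)
  'form' -> root (morpheme 2)
  'able' -> suffix (morpheme 3)
  'ing' -> suffix (morpheme 4)
Total morphemes: 4

4


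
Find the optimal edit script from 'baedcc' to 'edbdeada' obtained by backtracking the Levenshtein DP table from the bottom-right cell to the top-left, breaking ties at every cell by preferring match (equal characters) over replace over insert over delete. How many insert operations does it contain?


Edit distance = 6. Backtracking from cell (6, 8) with preference match > replace > insert > delete,
then listing the resulting alignment 'baedcc' -> 'edbdeada' left to right:
  Step 1: insert 'e' [insertion #1]
  Step 2: insert 'd' [insertion #2]
  Step 3: keep 'b'
  Step 4: replace a->d
  Step 5: keep 'e'
  Step 6: replace d->a
  Step 7: replace c->d
  Step 8: replace c->a
Total insertions: 2

2


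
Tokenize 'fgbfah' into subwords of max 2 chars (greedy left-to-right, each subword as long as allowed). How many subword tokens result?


'fgbfah' has 6 characters.
Chunking with max size 2:
  Chunk 1: 'fg' (positions 0-1)
  Chunk 2: 'bf' (positions 2-3)
  Chunk 3: 'ah' (positions 4-5)
Total chunks: ceil(6 / 2) = 3

3


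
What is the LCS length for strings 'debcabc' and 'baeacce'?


DP table for LCS of 'debcabc' and 'baeacce':
       b  a  e  a  c  c  e
    0  0  0  0  0  0  0  0
  d 0  0  0  0  0  0  0  0
  e 0  0  0  1  1  1  1  1
  b 0  1  1  1  1  1  1  1
  c 0  1  1  1  1  2  2  2
  a 0  1  2  2  2  2  2  2
  b 0  1  2  2  2  2  2  2
  c 0  1  2  2  2  3  3  3
LCS: 'ecc'
LCS length = 3

3


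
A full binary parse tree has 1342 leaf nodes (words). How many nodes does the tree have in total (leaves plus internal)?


Leaf nodes (terminals): 1342
Internal nodes = n - 1 = 1342 - 1 = 1341
Total = leaves + internal = 1342 + 1341 = 2683

2683


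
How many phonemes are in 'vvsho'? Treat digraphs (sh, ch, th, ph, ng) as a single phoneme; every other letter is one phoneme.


Parsing 'vvsho' greedily, digraphs first:
  'v' -> consonant phoneme (phonemes so far: 1)
  'v' -> consonant phoneme (phonemes so far: 2)
  'sh' -> digraph (1 consonant phoneme) (phonemes so far: 3)
  'o' -> vowel phoneme (phonemes so far: 4)
Total phonemes: 4

4


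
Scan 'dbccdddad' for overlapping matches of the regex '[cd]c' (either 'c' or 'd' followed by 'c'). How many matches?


Pattern: [cd]c means either 'c' or 'd' followed by 'c'.
Scanning 'dbccdddad' position-by-position:
  Pos 0: window 'db' -> no
  Pos 1: window 'bc' -> no
  Pos 2: window 'cc' -> MATCH
  Pos 3: window 'cd' -> no
  Pos 4: window 'dd' -> no
  Pos 5: window 'dd' -> no
  Pos 6: window 'da' -> no
  Pos 7: window 'ad' -> no
  Pos 8: window 'd' -> no
Total matches: 1

1


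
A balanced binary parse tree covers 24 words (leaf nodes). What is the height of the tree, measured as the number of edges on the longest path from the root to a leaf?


In a balanced binary tree with n leaves the deepest leaf is ceil(log2(n)) edges below the root.
log2(24) = 4.5850
ceil(4.5850) = 5
height (edges) = 5

5


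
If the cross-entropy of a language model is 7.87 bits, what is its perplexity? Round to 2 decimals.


Perplexity formula: PP = 2^H
H = 7.87
PP = 2^7.87
Decompose: 2^7.87 = 2^7 * 2^0.87
2^7 = 128, 2^0.87 ~ 1.8276629
PP ~ 128 * 1.8276629 = 233.9408512
Rounded to 2 decimals: 233.94

233.94


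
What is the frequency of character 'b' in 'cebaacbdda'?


Scanning 'cebaacbdda' for 'b':
  Position 2: 'b' -> MATCH (count: 1)
  Position 6: 'b' -> MATCH (count: 2)
Total occurrences of 'b': 2

2


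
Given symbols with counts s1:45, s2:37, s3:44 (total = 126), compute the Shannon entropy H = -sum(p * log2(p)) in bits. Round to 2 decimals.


Computing entropy H = -sum(p_i * log2(p_i)):
  s1: p = 45/126 = 0.3571, -p*log2(p) = 0.5305
  s2: p = 37/126 = 0.2937, -p*log2(p) = 0.5191
  s3: p = 44/126 = 0.3492, -p*log2(p) = 0.5300
H = sum of terms = 1.5796
Rounded to 2 decimals: 1.58

1.58


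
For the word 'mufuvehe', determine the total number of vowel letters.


Scanning each character of 'mufuvehe':
  Position 1: 'm' -> consonant (running count: 0)
  Position 2: 'u' -> vowel (running count: 1)
  Position 3: 'f' -> consonant (running count: 1)
  Position 4: 'u' -> vowel (running count: 2)
  Position 5: 'v' -> consonant (running count: 2)
  Position 6: 'e' -> vowel (running count: 3)
  Position 7: 'h' -> consonant (running count: 3)
  Position 8: 'e' -> vowel (running count: 4)
Total vowels: 4

4


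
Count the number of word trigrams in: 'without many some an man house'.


Word trigrams from [6] words:
  Trigram 1: (without many some)
  Trigram 2: (many some an)
  Trigram 3: (some an man)
  Trigram 4: (an man house)
Total word trigrams: 6 - 2 = 4

4


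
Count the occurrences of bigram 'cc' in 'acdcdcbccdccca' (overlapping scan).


Scanning 'acdcdcbccdccca' for bigram 'cc':
  Position 0: 'ac' -> no
  Position 1: 'cd' -> no
  Position 2: 'dc' -> no
  Position 3: 'cd' -> no
  Position 4: 'dc' -> no
  Position 5: 'cb' -> no
  Position 6: 'bc' -> no
  Position 7: 'cc' -> MATCH
  Position 8: 'cd' -> no
  Position 9: 'dc' -> no
  Position 10: 'cc' -> MATCH
  Position 11: 'cc' -> MATCH
  Position 12: 'ca' -> no
Total matches: 3

3


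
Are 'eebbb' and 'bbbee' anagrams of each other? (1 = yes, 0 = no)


Sort characters of 'eebbb': 'bbbee'
Sort characters of 'bbbee': 'bbbee'
Sorted forms match -> they ARE anagrams
Result: 1

1


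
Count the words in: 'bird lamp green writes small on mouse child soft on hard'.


Counting words by splitting on spaces:
  Word 1: 'bird'
  Word 2: 'lamp'
  Word 3: 'green'
  Word 4: 'writes'
  Word 5: 'small'
  Word 6: 'on'
  Word 7: 'mouse'
  Word 8: 'child'
  Word 9: 'soft'
  Word 10: 'on'
  Word 11: 'hard'
Total words: 11

11


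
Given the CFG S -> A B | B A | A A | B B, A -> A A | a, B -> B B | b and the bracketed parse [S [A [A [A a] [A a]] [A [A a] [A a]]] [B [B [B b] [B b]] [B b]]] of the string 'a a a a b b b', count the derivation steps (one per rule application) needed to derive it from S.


Every bracketed nonterminal node [X ...] in the tree is produced by exactly one rule application.
Reading the tree off as a leftmost derivation:
  Step 1: S  =>  A B   (applied S -> A B)
  Step 2: A B  =>  A A B   (applied A -> A A)
  Step 3: A A B  =>  A A A B   (applied A -> A A)
  Step 4: A A A B  =>  a A A B   (applied A -> a)
  Step 5: a A A B  =>  a a A B   (applied A -> a)
  Step 6: a a A B  =>  a a A A B   (applied A -> A A)
  Step 7: a a A A B  =>  a a a A B   (applied A -> a)
  Step 8: a a a A B  =>  a a a a B   (applied A -> a)
  Step 9: a a a a B  =>  a a a a B B   (applied B -> B B)
  Step 10: a a a a B B  =>  a a a a B B B   (applied B -> B B)
  Step 11: a a a a B B B  =>  a a a a b B B   (applied B -> b)
  Step 12: a a a a b B B  =>  a a a a b b B   (applied B -> b)
  Step 13: a a a a b b B  =>  a a a a b b b   (applied B -> b)
Final yield: a a a a b b b
Total rewrite steps: 13

13


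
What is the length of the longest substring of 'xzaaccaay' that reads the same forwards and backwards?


Scanning 'xzaaccaay' for palindromic substrings.
Substring at positions 2-7: 'aaccaa'.
Check: reverse('aaccaa') = 'aaccaa' -> palindrome confirmed.
Neighbouring characters ('z' / 'y') break symmetry, so it cannot extend further.
No longer palindromic substring exists; longest length = 6

6


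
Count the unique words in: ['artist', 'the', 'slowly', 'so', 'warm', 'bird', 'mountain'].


Listing all tokens and tracking unique types:
  Token 1: 'artist' -> NEW (unique so far: 1)
  Token 2: 'the' -> NEW (unique so far: 2)
  Token 3: 'slowly' -> NEW (unique so far: 3)
  Token 4: 'so' -> NEW (unique so far: 4)
  Token 5: 'warm' -> NEW (unique so far: 5)
  Token 6: 'bird' -> NEW (unique so far: 6)
  Token 7: 'mountain' -> NEW (unique so far: 7)
Unique types: ('artist', 'bird', 'mountain', 'slowly', 'so', 'the', 'warm')
Vocabulary size: 7

7


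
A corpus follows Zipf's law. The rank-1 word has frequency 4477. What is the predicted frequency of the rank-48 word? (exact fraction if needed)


Zipf's law: freq(rank) = f1 / rank
f1 = 4477, rank = 48
freq = 4477 / 48
GCD(4477, 48) = 1
Simplified: 4477/48

4477/48


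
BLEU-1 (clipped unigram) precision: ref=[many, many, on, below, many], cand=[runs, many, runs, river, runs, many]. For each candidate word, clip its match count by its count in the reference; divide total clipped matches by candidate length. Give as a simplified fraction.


Reference word counts: {'below': 1, 'many': 3, 'on': 1}
Checking each candidate word (with clipping):
  'runs' -> not in reference -> no match (matches: 0)
  'many' -> in reference (ref count 3, used 1/3) -> match (matches: 1)
  'runs' -> not in reference -> no match (matches: 1)
  'river' -> not in reference -> no match (matches: 1)
  'runs' -> not in reference -> no match (matches: 1)
  'many' -> in reference (ref count 3, used 2/3) -> match (matches: 2)
Clipped matches: 2, Candidate length: 6
Precision = 2/6 = 1/3

1/3


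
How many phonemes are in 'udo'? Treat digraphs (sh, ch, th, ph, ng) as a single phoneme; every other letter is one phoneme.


Parsing 'udo' greedily, digraphs first:
  'u' -> vowel phoneme (phonemes so far: 1)
  'd' -> consonant phoneme (phonemes so far: 2)
  'o' -> vowel phoneme (phonemes so far: 3)
Total phonemes: 3

3


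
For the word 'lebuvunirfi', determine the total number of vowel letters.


Scanning each character of 'lebuvunirfi':
  Position 1: 'l' -> consonant (running count: 0)
  Position 2: 'e' -> vowel (running count: 1)
  Position 3: 'b' -> consonant (running count: 1)
  Position 4: 'u' -> vowel (running count: 2)
  Position 5: 'v' -> consonant (running count: 2)
  Position 6: 'u' -> vowel (running count: 3)
  Position 7: 'n' -> consonant (running count: 3)
  Position 8: 'i' -> vowel (running count: 4)
  Position 9: 'r' -> consonant (running count: 4)
  Position 10: 'f' -> consonant (running count: 4)
  Position 11: 'i' -> vowel (running count: 5)
Total vowels: 5

5


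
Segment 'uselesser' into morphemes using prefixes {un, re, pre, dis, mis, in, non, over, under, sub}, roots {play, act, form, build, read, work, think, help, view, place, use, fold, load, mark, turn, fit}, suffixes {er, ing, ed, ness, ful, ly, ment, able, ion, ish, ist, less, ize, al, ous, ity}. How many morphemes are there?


Segmenting 'uselesser' against the inventory:
  'use' -> root (morpheme 1)
  'less' -> suffix (morpheme 2)
  'er' -> suffix (morpheme 3)
Total morphemes: 3

3


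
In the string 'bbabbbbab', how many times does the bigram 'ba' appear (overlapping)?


Scanning 'bbabbbbab' for bigram 'ba':
  Position 0: 'bb' -> no
  Position 1: 'ba' -> MATCH
  Position 2: 'ab' -> no
  Position 3: 'bb' -> no
  Position 4: 'bb' -> no
  Position 5: 'bb' -> no
  Position 6: 'ba' -> MATCH
  Position 7: 'ab' -> no
Total matches: 2

2


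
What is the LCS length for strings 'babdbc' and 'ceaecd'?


DP table for LCS of 'babdbc' and 'ceaecd':
       c  e  a  e  c  d
    0  0  0  0  0  0  0
  b 0  0  0  0  0  0  0
  a 0  0  0  1  1  1  1
  b 0  0  0  1  1  1  1
  d 0  0  0  1  1  1  2
  b 0  0  0  1  1  1  2
  c 0  1  1  1  1  2  2
LCS: 'ad'
LCS length = 2

2


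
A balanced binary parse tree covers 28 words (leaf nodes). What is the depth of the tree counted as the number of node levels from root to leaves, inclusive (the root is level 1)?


In a balanced binary tree with n leaves the deepest leaf is ceil(log2(n)) edges below the root,
so counting node levels inclusive of root and leaves gives ceil(log2(n)) + 1 levels.
log2(28) = 4.8074
ceil(4.8074) = 5
levels = 5 + 1 = 6

6


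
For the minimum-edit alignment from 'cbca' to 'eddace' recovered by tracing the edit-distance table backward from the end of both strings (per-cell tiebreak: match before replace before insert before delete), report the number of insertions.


Edit distance = 5. Backtracking from cell (4, 6) with preference match > replace > insert > delete,
then listing the resulting alignment 'cbca' -> 'eddace' left to right:
  Step 1: insert 'e' [insertion #1]
  Step 2: insert 'd' [insertion #2]
  Step 3: replace c->d
  Step 4: replace b->a
  Step 5: keep 'c'
  Step 6: replace a->e
Total insertions: 2

2


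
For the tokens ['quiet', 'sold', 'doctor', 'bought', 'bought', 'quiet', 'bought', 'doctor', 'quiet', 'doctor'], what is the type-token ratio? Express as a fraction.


Tokens: 10
Unique types: ('bought', 'doctor', 'quiet', 'sold') = 4
TTR = 4/10
Simplify: divide both by 2 -> 2/5
TTR = 2/5

2/5


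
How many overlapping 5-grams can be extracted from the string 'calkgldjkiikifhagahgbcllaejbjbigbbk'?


String 'calkgldjkiikifhagahgbcllaejbjbigbbk' has length L = 35.
Number of overlapping n-grams = L - n + 1
Substituting: 35 - 5 + 1 = 31

31


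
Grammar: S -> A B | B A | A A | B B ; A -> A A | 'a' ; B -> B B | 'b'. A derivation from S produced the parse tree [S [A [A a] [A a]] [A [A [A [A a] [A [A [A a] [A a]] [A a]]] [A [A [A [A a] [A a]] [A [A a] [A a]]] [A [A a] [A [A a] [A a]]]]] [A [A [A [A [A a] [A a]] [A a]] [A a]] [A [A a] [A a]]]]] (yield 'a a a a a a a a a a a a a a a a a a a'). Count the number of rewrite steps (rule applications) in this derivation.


Every bracketed nonterminal node [X ...] in the tree is produced by exactly one rule application.
Reading the tree off as a leftmost derivation:
  Step 1: S  =>  A A   (applied S -> A A)
  Step 2: A A  =>  A A A   (applied A -> A A)
  Step 3: A A A  =>  a A A   (applied A -> a)
  Step 4: a A A  =>  a a A   (applied A -> a)
  Step 5: a a A  =>  a a A A   (applied A -> A A)
  Step 6: a a A A  =>  a a A A A   (applied A -> A A)
  Step 7: a a A A A  =>  a a A A A A   (applied A -> A A)
  Step 8: a a A A A A  =>  a a a A A A   (applied A -> a)
  Step 9: a a a A A A  =>  a a a A A A A   (applied A -> A A)
  Step 10: a a a A A A A  =>  a a a A A A A A   (applied A -> A A)
  Step 11: a a a A A A A A  =>  a a a a A A A A   (applied A -> a)
  Step 12: a a a a A A A A  =>  a a a a a A A A   (applied A -> a)
  Step 13: a a a a a A A A  =>  a a a a a a A A   (applied A -> a)
  Step 14: a a a a a a A A  =>  a a a a a a A A A   (applied A -> A A)
  Step 15: a a a a a a A A A  =>  a a a a a a A A A A   (applied A -> A A)
  Step 16: a a a a a a A A A A  =>  a a a a a a A A A A A   (applied A -> A A)
  Step 17: a a a a a a A A A A A  =>  a a a a a a a A A A A   (applied A -> a)
  Step 18: a a a a a a a A A A A  =>  a a a a a a a a A A A   (applied A -> a)
  Step 19: a a a a a a a a A A A  =>  a a a a a a a a A A A A   (applied A -> A A)
  Step 20: a a a a a a a a A A A A  =>  a a a a a a a a a A A A   (applied A -> a)
  Step 21: a a a a a a a a a A A A  =>  a a a a a a a a a a A A   (applied A -> a)
  Step 22: a a a a a a a a a a A A  =>  a a a a a a a a a a A A A   (applied A -> A A)
  Step 23: a a a a a a a a a a A A A  =>  a a a a a a a a a a a A A   (applied A -> a)
  Step 24: a a a a a a a a a a a A A  =>  a a a a a a a a a a a A A A   (applied A -> A A)
  Step 25: a a a a a a a a a a a A A A  =>  a a a a a a a a a a a a A A   (applied A -> a)
  Step 26: a a a a a a a a a a a a A A  =>  a a a a a a a a a a a a a A   (applied A -> a)
  Step 27: a a a a a a a a a a a a a A  =>  a a a a a a a a a a a a a A A   (applied A -> A A)
  Step 28: a a a a a a a a a a a a a A A  =>  a a a a a a a a a a a a a A A A   (applied A -> A A)
  Step 29: a a a a a a a a a a a a a A A A  =>  a a a a a a a a a a a a a A A A A   (applied A -> A A)
  Step 30: a a a a a a a a a a a a a A A A A  =>  a a a a a a a a a a a a a A A A A A   (applied A -> A A)
  Step 31: a a a a a a a a a a a a a A A A A A  =>  a a a a a a a a a a a a a a A A A A   (applied A -> a)
  Step 32: a a a a a a a a a a a a a a A A A A  =>  a a a a a a a a a a a a a a a A A A   (applied A -> a)
  Step 33: a a a a a a a a a a a a a a a A A A  =>  a a a a a a a a a a a a a a a a A A   (applied A -> a)
  Step 34: a a a a a a a a a a a a a a a a A A  =>  a a a a a a a a a a a a a a a a a A   (applied A -> a)
  Step 35: a a a a a a a a a a a a a a a a a A  =>  a a a a a a a a a a a a a a a a a A A   (applied A -> A A)
  Step 36: a a a a a a a a a a a a a a a a a A A  =>  a a a a a a a a a a a a a a a a a a A   (applied A -> a)
  Step 37: a a a a a a a a a a a a a a a a a a A  =>  a a a a a a a a a a a a a a a a a a a   (applied A -> a)
Final yield: a a a a a a a a a a a a a a a a a a a
Total rewrite steps: 37

37
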